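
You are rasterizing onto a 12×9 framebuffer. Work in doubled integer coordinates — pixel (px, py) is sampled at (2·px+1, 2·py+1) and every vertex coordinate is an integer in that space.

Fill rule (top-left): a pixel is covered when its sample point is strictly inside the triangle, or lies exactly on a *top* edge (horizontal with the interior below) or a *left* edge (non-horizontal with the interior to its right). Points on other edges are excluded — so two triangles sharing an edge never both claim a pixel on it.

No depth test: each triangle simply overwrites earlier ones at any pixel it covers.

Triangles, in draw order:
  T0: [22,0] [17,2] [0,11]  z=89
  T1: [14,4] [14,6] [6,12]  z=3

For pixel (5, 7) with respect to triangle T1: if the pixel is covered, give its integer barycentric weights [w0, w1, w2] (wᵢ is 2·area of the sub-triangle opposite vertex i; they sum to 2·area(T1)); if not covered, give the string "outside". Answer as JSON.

T0:
  2·area = 11  (B↔C swapped to make it positive)
  edge (22, 0)→(0, 11): d=(-22,11) right/bottom  bias=-1
  edge (0, 11)→(17, 2): d=(17,-9) top-left  bias=+0
  edge (17, 2)→(22, 0): d=(5,-2) top-left  bias=+0
  covered (0 px):
    · · · · · · · · · · · ·
    · · · · · · · · · · · ·
    · · · · · · · · · · · ·
    · · · · · · · · · · · ·
    · · · · · · · · · · · ·
    · · · · · · · · · · · ·
    · · · · · · · · · · · ·
    · · · · · · · · · · · ·
    · · · · · · · · · · · ·
T1:
  2·area = 16
  edge (14, 4)→(14, 6): d=(0,2) right/bottom  bias=-1
  edge (14, 6)→(6, 12): d=(-8,6) right/bottom  bias=-1
  edge (6, 12)→(14, 4): d=(8,-8) top-left  bias=+0
    (8,0)@(17, 1): e=[-6,22,0] → ·  [on edge]
    (7,1)@(15, 3): e=[-2,18,0] → ·  [on edge]
    (6,2)@(13, 5): e=[2,14,0] → #  [on edge]
    (7,2)@(15, 5): e=[-2,2,16] → ·
    (5,3)@(11, 7): e=[6,10,0] → #  [on edge]
    (6,3)@(13, 7): e=[2,-2,16] → ·
    (4,4)@(9, 9): e=[10,6,0] → #  [on edge]
    (5,4)@(11, 9): e=[6,-6,16] → ·
    (3,5)@(7, 11): e=[14,2,0] → #  [on edge]
    (4,5)@(9, 11): e=[10,-10,16] → ·
    (2,6)@(5, 13): e=[18,-2,0] → ·  [on edge]
    (3,6)@(7, 13): e=[14,-14,16] → ·
    (1,7)@(3, 15): e=[22,-6,0] → ·  [on edge]
    (0,8)@(1, 17): e=[26,-10,0] → ·  [on edge]
  covered (4 px):
    · · · · · · · · · · · ·
    · · · · · · · · · · · ·
    · · · · · · # · · · · ·
    · · · · · # · · · · · ·
    · · · · # · · · · · · ·
    · · · # · · · · · · · ·
    · · · · · · · · · · · ·
    · · · · · · · · · · · ·
    · · · · · · · · · · · ·

Answer: "outside"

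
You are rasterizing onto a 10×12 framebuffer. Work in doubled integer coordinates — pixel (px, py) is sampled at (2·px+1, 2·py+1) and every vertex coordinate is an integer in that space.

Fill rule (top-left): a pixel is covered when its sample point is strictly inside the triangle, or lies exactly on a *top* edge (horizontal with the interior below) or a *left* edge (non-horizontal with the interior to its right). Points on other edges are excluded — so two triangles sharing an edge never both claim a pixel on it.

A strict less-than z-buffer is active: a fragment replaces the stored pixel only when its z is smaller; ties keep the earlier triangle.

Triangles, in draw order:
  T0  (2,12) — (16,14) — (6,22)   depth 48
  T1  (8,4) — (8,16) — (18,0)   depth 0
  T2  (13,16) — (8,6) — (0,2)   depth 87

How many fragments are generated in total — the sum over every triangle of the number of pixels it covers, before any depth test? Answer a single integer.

T0:
  2·area = 132
  edge (2, 12)→(16, 14): d=(14,2) right/bottom  bias=-1
  edge (16, 14)→(6, 22): d=(-10,8) right/bottom  bias=-1
  edge (6, 22)→(2, 12): d=(-4,-10) top-left  bias=+0
    (1,6)@(3, 13): e=[12,114,6] → #
    (2,6)@(5, 13): e=[8,98,26] → #
    (3,6)@(7, 13): e=[4,82,46] → #
    (4,6)@(9, 13): e=[0,66,66] → ·  [on edge]
    (1,7)@(3, 15): e=[40,94,-2] → ·
    (2,7)@(5, 15): e=[36,78,18] → #
    (4,7)@(9, 15): e=[28,46,58] → #
    (5,7)@(11, 15): e=[24,30,78] → #
    (6,7)@(13, 15): e=[20,14,98] → #
    (7,7)@(15, 15): e=[16,-2,118] → ·
    (2,8)@(5, 17): e=[64,58,10] → #
    (6,8)@(13, 17): e=[48,-6,90] → ·
  covered (16 px):
    · · · · · · · · · ·
    · · · · · · · · · ·
    · · · · · · · · · ·
    · · · · · · · · · ·
    · · · · · · · · · ·
    · · · · · · · · · ·
    · # # # · · · · · ·
    · · # # # # # · · ·
    · · # # # # · · · ·
    · · # # # · · · · ·
    · · · # · · · · · ·
    · · · · · · · · · ·
T1:
  2·area = 120  (B↔C swapped to make it positive)
  edge (8, 4)→(18, 0): d=(10,-4) top-left  bias=+0
  edge (18, 0)→(8, 16): d=(-10,16) right/bottom  bias=-1
  edge (8, 16)→(8, 4): d=(0,-12) top-left  bias=+0
    (8,0)@(17, 1): e=[6,6,108] → #
    (9,0)@(19, 1): e=[14,-26,132] → ·
    (5,1)@(11, 3): e=[2,82,36] → #
    (6,1)@(13, 3): e=[10,50,60] → #
    (7,1)@(15, 3): e=[18,18,84] → #
    (8,1)@(17, 3): e=[26,-14,108] → ·
    (4,2)@(9, 5): e=[14,94,12] → #
    (7,2)@(15, 5): e=[38,-2,84] → ·
    (4,3)@(9, 7): e=[34,74,12] → #
    (7,3)@(15, 7): e=[58,-22,84] → ·
    (4,4)@(9, 9): e=[54,54,12] → #
    (6,4)@(13, 9): e=[70,-10,60] → ·
  covered (15 px):
    · · · · · · · · # ·
    · · · · · # # # · ·
    · · · · # # # · · ·
    · · · · # # # · · ·
    · · · · # # · · · ·
    · · · · # # · · · ·
    · · · · # · · · · ·
    · · · · · · · · · ·
    · · · · · · · · · ·
    · · · · · · · · · ·
    · · · · · · · · · ·
    · · · · · · · · · ·
T2:
  2·area = 60  (B↔C swapped to make it positive)
  edge (13, 16)→(0, 2): d=(-13,-14) top-left  bias=+0
  edge (0, 2)→(8, 6): d=(8,4) right/bottom  bias=-1
  edge (8, 6)→(13, 16): d=(5,10) right/bottom  bias=-1
    (0,1)@(1, 3): e=[1,4,55] → #
    (1,1)@(3, 3): e=[29,-4,35] → ·
    (0,2)@(1, 5): e=[-25,20,65] → ·
    (1,2)@(3, 5): e=[3,12,45] → #
    (2,2)@(5, 5): e=[31,4,25] → #
    (3,2)@(7, 5): e=[59,-4,5] → ·
    (1,3)@(3, 7): e=[-23,28,55] → ·
    (2,3)@(5, 7): e=[5,20,35] → #
    (3,3)@(7, 7): e=[33,12,15] → #
    (4,3)@(9, 7): e=[61,4,-5] → ·
    (2,4)@(5, 9): e=[-21,36,45] → ·
    (3,4)@(7, 9): e=[7,28,25] → #
  covered (9 px):
    · · · · · · · · · ·
    # · · · · · · · · ·
    · # # · · · · · · ·
    · · # # · · · · · ·
    · · · # # · · · · ·
    · · · · # · · · · ·
    · · · · · # · · · ·
    · · · · · · · · · ·
    · · · · · · · · · ·
    · · · · · · · · · ·
    · · · · · · · · · ·
    · · · · · · · · · ·

Result: 40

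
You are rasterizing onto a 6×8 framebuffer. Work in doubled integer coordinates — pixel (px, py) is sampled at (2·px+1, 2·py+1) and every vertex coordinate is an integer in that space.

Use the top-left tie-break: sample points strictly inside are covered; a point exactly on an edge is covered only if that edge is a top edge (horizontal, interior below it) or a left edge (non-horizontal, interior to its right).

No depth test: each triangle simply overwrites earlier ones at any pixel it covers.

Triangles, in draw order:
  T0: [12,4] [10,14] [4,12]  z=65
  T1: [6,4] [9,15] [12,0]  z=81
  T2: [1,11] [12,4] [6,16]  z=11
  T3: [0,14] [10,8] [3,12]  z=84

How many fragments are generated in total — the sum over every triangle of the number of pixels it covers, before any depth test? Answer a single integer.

T0:
  2·area = 64
  edge (12, 4)→(10, 14): d=(-2,10) right/bottom  bias=-1
  edge (10, 14)→(4, 12): d=(-6,-2) top-left  bias=+0
  edge (4, 12)→(12, 4): d=(8,-8) top-left  bias=+0
    (5,2)@(11, 5): e=[8,56,0] → █  [on edge]
    (4,3)@(9, 7): e=[24,40,0] → █  [on edge]
    (3,4)@(7, 9): e=[40,24,0] → █  [on edge]
    (5,4)@(11, 9): e=[0,32,32] → ·  [on edge]
    (0,5)@(1, 11): e=[96,0,-32] → ·  [on edge]
    (2,5)@(5, 11): e=[56,8,0] → █  [on edge]
    (5,5)@(11, 11): e=[-4,20,48] → ·
    (1,6)@(3, 13): e=[72,-8,0] → ·  [on edge]
    (2,6)@(5, 13): e=[52,-4,16] → ·
    (3,6)@(7, 13): e=[32,0,32] → █  [on edge]
    (5,6)@(11, 13): e=[-8,8,64] → ·
    (0,7)@(1, 15): e=[88,-24,0] → ·  [on edge]
  covered (10 px):
    · · · · · ·
    · · · · · ·
    · · · · · █
    · · · · █ █
    · · · █ █ ·
    · · █ █ █ ·
    · · · █ █ ·
    · · · · · ·
T1:
  2·area = 78  (B↔C swapped to make it positive)
  edge (6, 4)→(12, 0): d=(6,-4) top-left  bias=+0
  edge (12, 0)→(9, 15): d=(-3,15) right/bottom  bias=-1
  edge (9, 15)→(6, 4): d=(-3,-11) top-left  bias=+0
    (5,0)@(11, 1): e=[2,12,64] → █
    (4,1)@(9, 3): e=[6,36,36] → █
    (3,2)@(7, 5): e=[10,60,8] → █
    (5,2)@(11, 5): e=[26,0,52] → ·  [on edge]
    (3,3)@(7, 7): e=[22,54,2] → █
    (5,3)@(11, 7): e=[38,-6,46] → ·
    (3,4)@(7, 9): e=[34,48,-4] → ·
    (4,4)@(9, 9): e=[42,18,18] → █
    (5,4)@(11, 9): e=[50,-12,40] → ·
    (4,5)@(9, 11): e=[54,12,12] → █
    (5,5)@(11, 11): e=[62,-18,34] → ·
    (4,6)@(9, 13): e=[66,6,6] → █
    (4,7)@(9, 15): e=[78,0,0] → ·  [on edge]
  covered (10 px):
    · · · · · █
    · · · · █ █
    · · · █ █ ·
    · · · █ █ ·
    · · · · █ ·
    · · · · █ ·
    · · · · █ ·
    · · · · · ·
T2:
  2·area = 90
  edge (1, 11)→(12, 4): d=(11,-7) top-left  bias=+0
  edge (12, 4)→(6, 16): d=(-6,12) right/bottom  bias=-1
  edge (6, 16)→(1, 11): d=(-5,-5) top-left  bias=+0
    (5,2)@(11, 5): e=[4,6,80] → █
    (4,3)@(9, 7): e=[12,18,60] → █
    (5,3)@(11, 7): e=[26,-6,70] → ·
    (2,4)@(5, 9): e=[6,54,30] → █
    (3,4)@(7, 9): e=[20,30,40] → █
    (5,4)@(11, 9): e=[48,-18,60] → ·
    (0,5)@(1, 11): e=[0,90,0] → █  [on edge]
    (1,5)@(3, 11): e=[14,66,10] → █
    (4,5)@(9, 11): e=[56,-6,40] → ·
    (0,6)@(1, 13): e=[22,78,-10] → ·
    (1,6)@(3, 13): e=[36,54,0] → █  [on edge]
    (4,6)@(9, 13): e=[78,-18,30] → ·
    (2,7)@(5, 15): e=[72,18,0] → █  [on edge]
  covered (13 px):
    · · · · · ·
    · · · · · ·
    · · · · · █
    · · · · █ ·
    · · █ █ █ ·
    █ █ █ █ · ·
    · █ █ █ · ·
    · · █ · · ·
T3:
  2·area = 2  (B↔C swapped to make it positive)
  edge (0, 14)→(3, 12): d=(3,-2) top-left  bias=+0
  edge (3, 12)→(10, 8): d=(7,-4) top-left  bias=+0
  edge (10, 8)→(0, 14): d=(-10,6) right/bottom  bias=-1
    (2,5)@(5, 11): e=[1,1,0] → ·  [on edge]
  covered (0 px):
    · · · · · ·
    · · · · · ·
    · · · · · ·
    · · · · · ·
    · · · · · ·
    · · · · · ·
    · · · · · ·
    · · · · · ·

Final: 33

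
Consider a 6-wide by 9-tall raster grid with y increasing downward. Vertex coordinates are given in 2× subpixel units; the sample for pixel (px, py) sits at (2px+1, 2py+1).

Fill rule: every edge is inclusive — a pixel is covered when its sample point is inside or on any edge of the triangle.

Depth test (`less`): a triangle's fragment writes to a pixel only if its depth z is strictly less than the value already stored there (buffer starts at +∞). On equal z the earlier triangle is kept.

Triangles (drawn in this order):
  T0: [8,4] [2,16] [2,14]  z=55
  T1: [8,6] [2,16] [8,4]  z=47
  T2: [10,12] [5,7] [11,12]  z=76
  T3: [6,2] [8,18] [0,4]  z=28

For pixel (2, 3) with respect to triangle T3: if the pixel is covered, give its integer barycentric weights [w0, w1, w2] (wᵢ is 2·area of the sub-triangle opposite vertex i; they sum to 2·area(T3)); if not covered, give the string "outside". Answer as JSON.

T0:
  2·area = 12
  edge (8, 4)→(2, 16): d=(-6,12) inclusive
  edge (2, 16)→(2, 14): d=(0,-2) inclusive
  edge (2, 14)→(8, 4): d=(6,-10) inclusive
    (2,4)@(5, 9): e=[6,6,0] → X  [on edge]
    (3,4)@(7, 9): e=[-18,10,20] → .
    (2,5)@(5, 11): e=[-6,6,12] → .
    (1,6)@(3, 13): e=[6,2,4] → X
    (2,6)@(5, 13): e=[-18,6,24] → .
    (1,7)@(3, 15): e=[-6,2,16] → .
  covered (2 px):
    . . . . . .
    . . . . . .
    . . . . . .
    . . . . . .
    . . X . . .
    . . . . . .
    . X . . . .
    . . . . . .
    . . . . . .
T1:
  2·area = 12
  edge (8, 6)→(2, 16): d=(-6,10) inclusive
  edge (2, 16)→(8, 4): d=(6,-12) inclusive
  edge (8, 4)→(8, 6): d=(0,2) inclusive
    (5,0)@(11, 1): e=[0,18,-6] → .  [on edge]
    (3,3)@(7, 7): e=[4,6,2] → X
    (4,3)@(9, 7): e=[-16,30,-2] → .
    (3,4)@(7, 9): e=[-8,18,2] → .
    (2,5)@(5, 11): e=[0,6,6] → X  [on edge]
    (3,5)@(7, 11): e=[-20,30,2] → .
    (2,6)@(5, 13): e=[-12,18,6] → .
  covered (2 px):
    . . . . . .
    . . . . . .
    . . . . . .
    . . . X . .
    . . . . . .
    . . X . . .
    . . . . . .
    . . . . . .
    . . . . . .
T2:
  2·area = 5
  edge (10, 12)→(5, 7): d=(-5,-5) inclusive
  edge (5, 7)→(11, 12): d=(6,5) inclusive
  edge (11, 12)→(10, 12): d=(-1,0) inclusive
    (0,1)@(1, 3): e=[0,-4,9] → .  [on edge]
    (1,2)@(3, 5): e=[0,-2,7] → .  [on edge]
    (2,3)@(5, 7): e=[0,0,5] → X  [on edge]
    (3,3)@(7, 7): e=[10,-10,5] → .
    (2,4)@(5, 9): e=[-10,12,3] → .
    (3,4)@(7, 9): e=[0,2,3] → X  [on edge]
    (4,4)@(9, 9): e=[10,-8,3] → .
    (3,5)@(7, 11): e=[-10,14,1] → .
    (4,5)@(9, 11): e=[0,4,1] → X  [on edge]
    (5,5)@(11, 11): e=[10,-6,1] → .
    (4,6)@(9, 13): e=[-10,16,-1] → .
    (5,6)@(11, 13): e=[0,6,-1] → .  [on edge]
  covered (3 px):
    . . . . . .
    . . . . . .
    . . . . . .
    . . X . . .
    . . . X . .
    . . . . X .
    . . . . . .
    . . . . . .
    . . . . . .
T3:
  2·area = 100
  edge (6, 2)→(8, 18): d=(2,16) inclusive
  edge (8, 18)→(0, 4): d=(-8,-14) inclusive
  edge (0, 4)→(6, 2): d=(6,-2) inclusive
    (4,0)@(9, 1): e=[-50,150,0] → .  [on edge]
    (1,1)@(3, 3): e=[50,50,0] → X  [on edge]
    (2,1)@(5, 3): e=[18,78,4] → X
    (3,1)@(7, 3): e=[-14,106,8] → .
    (0,2)@(1, 5): e=[86,6,8] → X
    (3,2)@(7, 5): e=[-10,90,20] → .
    (0,3)@(1, 7): e=[90,-10,20] → .
    (1,3)@(3, 7): e=[58,18,24] → X
    (3,3)@(7, 7): e=[-6,74,32] → .
    (1,4)@(3, 9): e=[62,2,36] → X
    (3,4)@(7, 9): e=[-2,58,44] → .
    (1,5)@(3, 11): e=[66,-14,48] → .
  covered (13 px):
    . . . . . .
    . X X . . .
    X X X . . .
    . X X . . .
    . X X . . .
    . . X X . .
    . . . X . .
    . . . X . .
    . . . . . .

Final: [46,28,26]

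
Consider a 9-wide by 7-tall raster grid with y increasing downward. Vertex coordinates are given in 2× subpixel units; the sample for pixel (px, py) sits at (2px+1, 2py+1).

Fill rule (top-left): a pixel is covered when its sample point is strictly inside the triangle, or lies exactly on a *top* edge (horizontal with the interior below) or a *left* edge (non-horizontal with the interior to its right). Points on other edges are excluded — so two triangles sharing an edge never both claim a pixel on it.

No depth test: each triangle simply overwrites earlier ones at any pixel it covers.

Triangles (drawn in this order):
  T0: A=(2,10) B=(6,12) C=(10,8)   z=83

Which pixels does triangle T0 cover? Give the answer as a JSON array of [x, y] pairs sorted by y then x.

T0:
  2·area = 24  (B↔C swapped to make it positive)
  edge (2, 10)→(10, 8): d=(8,-2) top-left  bias=+0
  edge (10, 8)→(6, 12): d=(-4,4) right/bottom  bias=-1
  edge (6, 12)→(2, 10): d=(-4,-2) top-left  bias=+0
    (8,0)@(17, 1): e=[-42,0,66] → ·  [on edge]
    (7,1)@(15, 3): e=[-30,0,54] → ·  [on edge]
    (6,2)@(13, 5): e=[-18,0,42] → ·  [on edge]
    (5,3)@(11, 7): e=[-6,0,30] → ·  [on edge]
    (3,4)@(7, 9): e=[2,8,14] → #
    (4,4)@(9, 9): e=[6,0,18] → ·  [on edge]
    (2,5)@(5, 11): e=[14,8,2] → #
    (3,5)@(7, 11): e=[18,0,6] → ·  [on edge]
    (2,6)@(5, 13): e=[30,0,-6] → ·  [on edge]
  covered (2 px):
    · · · · · · · · ·
    · · · · · · · · ·
    · · · · · · · · ·
    · · · · · · · · ·
    · · · # · · · · ·
    · · # · · · · · ·
    · · · · · · · · ·

Result: [[3,4],[2,5]]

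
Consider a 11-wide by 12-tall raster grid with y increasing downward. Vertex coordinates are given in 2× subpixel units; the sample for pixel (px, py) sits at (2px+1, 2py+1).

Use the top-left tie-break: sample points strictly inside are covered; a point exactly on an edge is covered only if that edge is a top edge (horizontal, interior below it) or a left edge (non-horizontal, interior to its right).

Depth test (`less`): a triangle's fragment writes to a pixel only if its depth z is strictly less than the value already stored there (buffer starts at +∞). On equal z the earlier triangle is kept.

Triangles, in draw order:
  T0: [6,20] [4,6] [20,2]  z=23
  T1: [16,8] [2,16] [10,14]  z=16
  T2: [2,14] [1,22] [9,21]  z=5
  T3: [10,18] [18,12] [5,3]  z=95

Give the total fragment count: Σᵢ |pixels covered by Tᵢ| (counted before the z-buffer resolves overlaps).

T0:
  2·area = 232
  edge (6, 20)→(4, 6): d=(-2,-14) top-left  bias=+0
  edge (4, 6)→(20, 2): d=(16,-4) top-left  bias=+0
  edge (20, 2)→(6, 20): d=(-14,18) right/bottom  bias=-1
    (8,1)@(17, 3): e=[188,4,40] → █
    (9,1)@(19, 3): e=[216,12,4] → █
    (10,1)@(21, 3): e=[244,20,-32] → ·
    (4,2)@(9, 5): e=[72,4,156] → █
    (5,2)@(11, 5): e=[100,12,120] → █
    (6,2)@(13, 5): e=[128,20,84] → █
    (7,2)@(15, 5): e=[156,28,48] → █
    (9,2)@(19, 5): e=[212,44,-24] → ·
    (2,3)@(5, 7): e=[12,20,200] → █
    (3,3)@(7, 7): e=[40,28,164] → █
    (8,3)@(17, 7): e=[180,68,-16] → ·
    (2,4)@(5, 9): e=[8,52,172] → █
    (6,5)@(13, 11): e=[116,116,0] → ·  [on edge]
    (2,6)@(5, 13): e=[0,116,116] → █  [on edge]
  covered (29 px):
    · · · · · · · · · · ·
    · · · · · · · · █ █ ·
    · · · · █ █ █ █ █ · ·
    · · █ █ █ █ █ █ · · ·
    · · █ █ █ █ █ · · · ·
    · · █ █ █ █ · · · · ·
    · · █ █ █ █ · · · · ·
    · · · █ █ · · · · · ·
    · · · █ · · · · · · ·
    · · · · · · · · · · ·
    · · · · · · · · · · ·
    · · · · · · · · · · ·
T1:
  2·area = 36  (B↔C swapped to make it positive)
  edge (16, 8)→(10, 14): d=(-6,6) right/bottom  bias=-1
  edge (10, 14)→(2, 16): d=(-8,2) right/bottom  bias=-1
  edge (2, 16)→(16, 8): d=(14,-8) top-left  bias=+0
    (10,1)@(21, 3): e=[0,66,-30] → ·  [on edge]
    (9,2)@(19, 5): e=[0,54,-18] → ·  [on edge]
    (8,3)@(17, 7): e=[0,42,-6] → ·  [on edge]
    (7,4)@(15, 9): e=[0,30,6] → ·  [on edge]
    (5,5)@(11, 11): e=[12,22,2] → █
    (6,5)@(13, 11): e=[0,18,18] → ·  [on edge]
    (4,6)@(9, 13): e=[12,10,14] → █
    (5,6)@(11, 13): e=[0,6,30] → ·  [on edge]
    (2,7)@(5, 15): e=[24,2,10] → █
    (3,7)@(7, 15): e=[12,-2,26] → ·
    (4,7)@(9, 15): e=[0,-6,42] → ·  [on edge]
    (2,8)@(5, 17): e=[12,-14,38] → ·
    (3,8)@(7, 17): e=[0,-18,54] → ·  [on edge]
    (2,9)@(5, 19): e=[0,-30,66] → ·  [on edge]
    (1,10)@(3, 21): e=[0,-42,78] → ·  [on edge]
    (0,11)@(1, 23): e=[0,-54,90] → ·  [on edge]
  covered (3 px):
    · · · · · · · · · · ·
    · · · · · · · · · · ·
    · · · · · · · · · · ·
    · · · · · · · · · · ·
    · · · · · · · · · · ·
    · · · · · █ · · · · ·
    · · · · █ · · · · · ·
    · · █ · · · · · · · ·
    · · · · · · · · · · ·
    · · · · · · · · · · ·
    · · · · · · · · · · ·
    · · · · · · · · · · ·
T2:
  2·area = 63  (B↔C swapped to make it positive)
  edge (2, 14)→(9, 21): d=(7,7) right/bottom  bias=-1
  edge (9, 21)→(1, 22): d=(-8,1) right/bottom  bias=-1
  edge (1, 22)→(2, 14): d=(1,-8) top-left  bias=+0
    (0,6)@(1, 13): e=[0,72,-9] → ·  [on edge]
    (1,7)@(3, 15): e=[0,54,9] → ·  [on edge]
    (1,8)@(3, 17): e=[14,38,11] → █
    (2,8)@(5, 17): e=[0,36,27] → ·  [on edge]
    (1,9)@(3, 19): e=[28,22,13] → █
    (2,9)@(5, 19): e=[14,20,29] → █
    (3,9)@(7, 19): e=[0,18,45] → ·  [on edge]
    (1,10)@(3, 21): e=[42,6,15] → █
    (3,10)@(7, 21): e=[14,2,47] → █
    (4,10)@(9, 21): e=[0,0,63] → ·  [on edge]
    (1,11)@(3, 23): e=[56,-10,17] → ·
    (2,11)@(5, 23): e=[42,-12,33] → ·
    (5,11)@(11, 23): e=[0,-18,81] → ·  [on edge]
  covered (6 px):
    · · · · · · · · · · ·
    · · · · · · · · · · ·
    · · · · · · · · · · ·
    · · · · · · · · · · ·
    · · · · · · · · · · ·
    · · · · · · · · · · ·
    · · · · · · · · · · ·
    · · · · · · · · · · ·
    · █ · · · · · · · · ·
    · █ █ · · · · · · · ·
    · █ █ █ · · · · · · ·
    · · · · · · · · · · ·
T3:
  2·area = 150  (B↔C swapped to make it positive)
  edge (10, 18)→(5, 3): d=(-5,-15) top-left  bias=+0
  edge (5, 3)→(18, 12): d=(13,9) right/bottom  bias=-1
  edge (18, 12)→(10, 18): d=(-8,6) right/bottom  bias=-1
    (2,1)@(5, 3): e=[0,0,150] → ·  [on edge]
    (3,2)@(7, 5): e=[20,8,122] → █
    (4,2)@(9, 5): e=[50,-10,110] → ·
    (3,3)@(7, 7): e=[10,34,106] → █
    (4,3)@(9, 7): e=[40,16,94] → █
    (5,3)@(11, 7): e=[70,-2,82] → ·
    (3,4)@(7, 9): e=[0,60,90] → █  [on edge]
    (5,4)@(11, 9): e=[60,24,66] → █
    (6,4)@(13, 9): e=[90,6,54] → █
    (7,4)@(15, 9): e=[120,-12,42] → ·
    (3,5)@(7, 11): e=[-10,86,74] → ·
    (4,5)@(9, 11): e=[20,68,62] → █
    (4,7)@(9, 15): e=[0,120,30] → █  [on edge]
    (5,10)@(11, 21): e=[0,180,-30] → ·  [on edge]
  covered (19 px):
    · · · · · · · · · · ·
    · · · · · · · · · · ·
    · · · █ · · · · · · ·
    · · · █ █ · · · · · ·
    · · · █ █ █ █ · · · ·
    · · · · █ █ █ █ · · ·
    · · · · █ █ █ █ · · ·
    · · · · █ █ █ · · · ·
    · · · · · █ · · · · ·
    · · · · · · · · · · ·
    · · · · · · · · · · ·
    · · · · · · · · · · ·

Result: 57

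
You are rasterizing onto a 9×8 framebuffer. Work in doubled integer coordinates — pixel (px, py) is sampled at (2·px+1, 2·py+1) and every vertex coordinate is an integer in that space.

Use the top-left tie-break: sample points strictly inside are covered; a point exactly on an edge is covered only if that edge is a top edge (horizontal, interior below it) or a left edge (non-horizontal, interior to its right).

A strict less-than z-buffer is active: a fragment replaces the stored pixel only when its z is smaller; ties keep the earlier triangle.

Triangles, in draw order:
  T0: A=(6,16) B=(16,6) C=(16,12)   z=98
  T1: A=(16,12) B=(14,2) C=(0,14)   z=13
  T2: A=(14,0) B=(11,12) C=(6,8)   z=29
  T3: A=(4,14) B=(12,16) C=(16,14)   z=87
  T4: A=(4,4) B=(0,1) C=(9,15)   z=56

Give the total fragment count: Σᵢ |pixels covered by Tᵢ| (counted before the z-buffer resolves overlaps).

T0:
  2·area = 60
  edge (6, 16)→(16, 6): d=(10,-10) top-left  bias=+0
  edge (16, 6)→(16, 12): d=(0,6) right/bottom  bias=-1
  edge (16, 12)→(6, 16): d=(-10,4) right/bottom  bias=-1
    (8,2)@(17, 5): e=[0,-6,66] → .  [on edge]
    (7,3)@(15, 7): e=[0,6,54] → X  [on edge]
    (8,3)@(17, 7): e=[20,-6,46] → .
    (6,4)@(13, 9): e=[0,18,42] → X  [on edge]
    (8,4)@(17, 9): e=[40,-6,26] → .
    (5,5)@(11, 11): e=[0,30,30] → X  [on edge]
    (8,5)@(17, 11): e=[60,-6,6] → .
    (4,6)@(9, 13): e=[0,42,18] → X  [on edge]
    (7,6)@(15, 13): e=[60,6,-6] → .
    (3,7)@(7, 15): e=[0,54,6] → X  [on edge]
    (4,7)@(9, 15): e=[20,42,-2] → .
    (5,7)@(11, 15): e=[40,30,-10] → .
  covered (10 px):
    . . . . . . . . .
    . . . . . . . . .
    . . . . . . . . .
    . . . . . . . X .
    . . . . . . X X .
    . . . . . X X X .
    . . . . X X X . .
    . . . X . . . . .
T1:
  2·area = 164  (B↔C swapped to make it positive)
  edge (16, 12)→(0, 14): d=(-16,2) right/bottom  bias=-1
  edge (0, 14)→(14, 2): d=(14,-12) top-left  bias=+0
  edge (14, 2)→(16, 12): d=(2,10) right/bottom  bias=-1
    (6,1)@(13, 3): e=[150,2,12] → X
    (7,1)@(15, 3): e=[146,26,-8] → .
    (5,2)@(11, 5): e=[122,6,36] → X
    (7,2)@(15, 5): e=[114,54,-4] → .
    (4,3)@(9, 7): e=[94,10,60] → X
    (7,3)@(15, 7): e=[82,82,0] → .  [on edge]
    (3,4)@(7, 9): e=[66,14,84] → X
    (7,4)@(15, 9): e=[50,110,4] → X
    (8,4)@(17, 9): e=[46,134,-16] → .
    (2,5)@(5, 11): e=[38,18,108] → X
    (8,5)@(17, 11): e=[14,162,-12] → .
    (1,6)@(3, 13): e=[10,22,132] → X
  covered (20 px):
    . . . . . . . . .
    . . . . . . X . .
    . . . . . X X . .
    . . . . X X X . .
    . . . X X X X X .
    . . X X X X X X .
    . X X X . . . . .
    . . . . . . . . .
T2:
  2·area = 72
  edge (14, 0)→(11, 12): d=(-3,12) right/bottom  bias=-1
  edge (11, 12)→(6, 8): d=(-5,-4) top-left  bias=+0
  edge (6, 8)→(14, 0): d=(8,-8) top-left  bias=+0
    (6,0)@(13, 1): e=[9,63,0] → X  [on edge]
    (7,0)@(15, 1): e=[-15,71,16] → .
    (5,1)@(11, 3): e=[27,45,0] → X  [on edge]
    (7,1)@(15, 3): e=[-21,61,32] → .
    (4,2)@(9, 5): e=[45,27,0] → X  [on edge]
    (6,2)@(13, 5): e=[-3,43,32] → .
    (3,3)@(7, 7): e=[63,9,0] → X  [on edge]
    (6,3)@(13, 7): e=[-9,33,48] → .
    (2,4)@(5, 9): e=[81,-9,0] → .  [on edge]
    (3,4)@(7, 9): e=[57,-1,16] → .
    (4,4)@(9, 9): e=[33,7,32] → X
    (6,4)@(13, 9): e=[-15,23,64] → .
    (1,5)@(3, 11): e=[99,-27,0] → .  [on edge]
    (0,6)@(1, 13): e=[117,-45,0] → .  [on edge]
  covered (11 px):
    . . . . . . X . .
    . . . . . X X . .
    . . . . X X . . .
    . . . X X X . . .
    . . . . X X . . .
    . . . . . X . . .
    . . . . . . . . .
    . . . . . . . . .
T3:
  2·area = 24  (B↔C swapped to make it positive)
  edge (4, 14)→(16, 14): d=(12,0) top-left  bias=+0
  edge (16, 14)→(12, 16): d=(-4,2) right/bottom  bias=-1
  edge (12, 16)→(4, 14): d=(-8,-2) top-left  bias=+0
    (4,7)@(9, 15): e=[12,10,2] → X
    (5,7)@(11, 15): e=[12,6,6] → X
    (6,7)@(13, 15): e=[12,2,10] → X
    (7,7)@(15, 15): e=[12,-2,14] → .
  covered (3 px):
    . . . . . . . . .
    . . . . . . . . .
    . . . . . . . . .
    . . . . . . . . .
    . . . . . . . . .
    . . . . . . . . .
    . . . . . . . . .
    . . . . X X X . .
T4:
  2·area = 29  (B↔C swapped to make it positive)
  edge (4, 4)→(9, 15): d=(5,11) right/bottom  bias=-1
  edge (9, 15)→(0, 1): d=(-9,-14) top-left  bias=+0
  edge (0, 1)→(4, 4): d=(4,3) right/bottom  bias=-1
    (1,2)@(3, 5): e=[16,6,7] → X
    (2,2)@(5, 5): e=[-6,34,1] → .
    (1,3)@(3, 7): e=[26,-12,15] → .
    (2,3)@(5, 7): e=[4,16,9] → X
    (3,3)@(7, 7): e=[-18,44,3] → .
    (2,4)@(5, 9): e=[14,-2,17] → .
    (3,5)@(7, 11): e=[2,8,19] → X
    (4,5)@(9, 11): e=[-20,36,13] → .
    (3,6)@(7, 13): e=[12,-10,27] → .
    (4,7)@(9, 15): e=[0,0,29] → .  [on edge]
  covered (3 px):
    . . . . . . . . .
    . . . . . . . . .
    . X . . . . . . .
    . . X . . . . . .
    . . . . . . . . .
    . . . X . . . . .
    . . . . . . . . .
    . . . . . . . . .

Result: 47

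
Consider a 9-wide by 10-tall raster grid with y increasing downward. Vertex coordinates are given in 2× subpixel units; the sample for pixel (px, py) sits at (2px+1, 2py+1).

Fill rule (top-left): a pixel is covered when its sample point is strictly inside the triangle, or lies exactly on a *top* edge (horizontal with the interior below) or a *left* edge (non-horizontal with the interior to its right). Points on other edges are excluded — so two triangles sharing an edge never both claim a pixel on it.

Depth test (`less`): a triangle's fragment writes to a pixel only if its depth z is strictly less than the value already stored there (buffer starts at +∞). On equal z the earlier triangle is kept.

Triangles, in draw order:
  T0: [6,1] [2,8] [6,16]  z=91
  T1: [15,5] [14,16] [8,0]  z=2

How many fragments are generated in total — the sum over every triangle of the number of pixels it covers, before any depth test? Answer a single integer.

T0:
  2·area = 60  (B↔C swapped to make it positive)
  edge (6, 1)→(6, 16): d=(0,15) right/bottom  bias=-1
  edge (6, 16)→(2, 8): d=(-4,-8) top-left  bias=+0
  edge (2, 8)→(6, 1): d=(4,-7) top-left  bias=+0
    (2,1)@(5, 3): e=[15,44,1] → █
    (3,1)@(7, 3): e=[-15,60,15] → ·
    (2,2)@(5, 5): e=[15,36,9] → █
    (3,2)@(7, 5): e=[-15,52,23] → ·
    (1,3)@(3, 7): e=[45,12,3] → █
    (3,3)@(7, 7): e=[-15,44,31] → ·
    (1,4)@(3, 9): e=[45,4,11] → █
    (3,4)@(7, 9): e=[-15,36,39] → ·
    (1,5)@(3, 11): e=[45,-4,19] → ·
    (2,5)@(5, 11): e=[15,12,33] → █
    (3,5)@(7, 11): e=[-15,28,47] → ·
    (2,6)@(5, 13): e=[15,4,41] → █
  covered (8 px):
    · · · · · · · · ·
    · · █ · · · · · ·
    · · █ · · · · · ·
    · █ █ · · · · · ·
    · █ █ · · · · · ·
    · · █ · · · · · ·
    · · █ · · · · · ·
    · · · · · · · · ·
    · · · · · · · · ·
    · · · · · · · · ·
T1:
  2·area = 82
  edge (15, 5)→(14, 16): d=(-1,11) right/bottom  bias=-1
  edge (14, 16)→(8, 0): d=(-6,-16) top-left  bias=+0
  edge (8, 0)→(15, 5): d=(7,5) right/bottom  bias=-1
    (4,0)@(9, 1): e=[70,10,2] → █
    (5,0)@(11, 1): e=[48,42,-8] → ·
    (4,1)@(9, 3): e=[68,-2,16] → ·
    (5,1)@(11, 3): e=[46,30,6] → █
    (6,1)@(13, 3): e=[24,62,-4] → ·
    (5,2)@(11, 5): e=[44,18,20] → █
    (6,2)@(13, 5): e=[22,50,10] → █
    (7,2)@(15, 5): e=[0,82,0] → ·  [on edge]
    (5,3)@(11, 7): e=[42,6,34] → █
    (7,3)@(15, 7): e=[-2,70,14] → ·
    (5,4)@(11, 9): e=[40,-6,48] → ·
    (6,4)@(13, 9): e=[18,26,38] → █
  covered (9 px):
    · · · · █ · · · ·
    · · · · · █ · · ·
    · · · · · █ █ · ·
    · · · · · █ █ · ·
    · · · · · · █ · ·
    · · · · · · █ · ·
    · · · · · · █ · ·
    · · · · · · · · ·
    · · · · · · · · ·
    · · · · · · · · ·

Final: 17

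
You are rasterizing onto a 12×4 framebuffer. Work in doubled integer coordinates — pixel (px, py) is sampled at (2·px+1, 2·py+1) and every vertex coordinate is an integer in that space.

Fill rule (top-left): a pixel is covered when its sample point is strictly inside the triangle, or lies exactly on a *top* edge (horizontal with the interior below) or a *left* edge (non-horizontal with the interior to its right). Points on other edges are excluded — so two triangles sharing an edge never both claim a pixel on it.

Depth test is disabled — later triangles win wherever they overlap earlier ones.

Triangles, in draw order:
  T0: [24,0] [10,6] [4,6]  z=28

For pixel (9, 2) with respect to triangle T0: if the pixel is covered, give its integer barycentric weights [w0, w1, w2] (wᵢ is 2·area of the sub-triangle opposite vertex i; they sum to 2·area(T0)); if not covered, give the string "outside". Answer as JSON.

T0:
  2·area = 36
  edge (24, 0)→(10, 6): d=(-14,6) right/bottom  bias=-1
  edge (10, 6)→(4, 6): d=(-6,0) right/bottom  bias=-1
  edge (4, 6)→(24, 0): d=(20,-6) top-left  bias=+0
    (10,0)@(21, 1): e=[4,30,2] → █
    (11,0)@(23, 1): e=[-8,30,14] → ·
    (7,1)@(15, 3): e=[12,18,6] → █
    (8,1)@(17, 3): e=[0,18,18] → ·  [on edge]
    (10,1)@(21, 3): e=[-24,18,42] → ·
    (4,2)@(9, 5): e=[20,6,10] → █
    (5,2)@(11, 5): e=[8,6,22] → █
    (6,2)@(13, 5): e=[-4,6,34] → ·
    (7,2)@(15, 5): e=[-16,6,46] → ·
    (4,3)@(9, 7): e=[-8,-6,50] → ·
    (5,3)@(11, 7): e=[-20,-6,62] → ·
  covered (4 px):
    · · · · · · · · · · █ ·
    · · · · · · · █ · · · ·
    · · · · █ █ · · · · · ·
    · · · · · · · · · · · ·

Final: "outside"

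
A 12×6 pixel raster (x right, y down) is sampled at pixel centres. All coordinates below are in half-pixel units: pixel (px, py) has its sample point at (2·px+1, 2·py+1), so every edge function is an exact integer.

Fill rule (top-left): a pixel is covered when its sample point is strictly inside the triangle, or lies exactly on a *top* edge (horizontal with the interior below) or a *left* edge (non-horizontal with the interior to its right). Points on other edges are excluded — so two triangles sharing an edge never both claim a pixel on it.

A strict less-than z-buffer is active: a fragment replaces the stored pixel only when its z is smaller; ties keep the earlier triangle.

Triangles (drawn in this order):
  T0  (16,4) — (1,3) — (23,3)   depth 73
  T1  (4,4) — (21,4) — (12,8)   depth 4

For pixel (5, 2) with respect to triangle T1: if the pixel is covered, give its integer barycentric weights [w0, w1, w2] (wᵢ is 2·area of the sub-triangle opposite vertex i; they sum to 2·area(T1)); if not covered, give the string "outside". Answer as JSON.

T0:
  2·area = 22
  edge (16, 4)→(1, 3): d=(-15,-1) top-left  bias=+0
  edge (1, 3)→(23, 3): d=(22,0) top-left  bias=+0
  edge (23, 3)→(16, 4): d=(-7,1) right/bottom  bias=-1
    (0,1)@(1, 3): e=[0,0,22] → X  [on edge]
    (1,1)@(3, 3): e=[2,0,20] → X  [on edge]
    (2,1)@(5, 3): e=[4,0,18] → X  [on edge]
    (3,1)@(7, 3): e=[6,0,16] → X  [on edge]
    (4,1)@(9, 3): e=[8,0,14] → X  [on edge]
    (5,1)@(11, 3): e=[10,0,12] → X  [on edge]
    (6,1)@(13, 3): e=[12,0,10] → X  [on edge]
    (7,1)@(15, 3): e=[14,0,8] → X  [on edge]
    (8,1)@(17, 3): e=[16,0,6] → X  [on edge]
    (9,1)@(19, 3): e=[18,0,4] → X  [on edge]
    (10,1)@(21, 3): e=[20,0,2] → X  [on edge]
    (11,1)@(23, 3): e=[22,0,0] → .  [on edge]
    (4,2)@(9, 5): e=[-22,44,0] → .  [on edge]
  covered (11 px):
    . . . . . . . . . . . .
    X X X X X X X X X X X .
    . . . . . . . . . . . .
    . . . . . . . . . . . .
    . . . . . . . . . . . .
    . . . . . . . . . . . .
T1:
  2·area = 68
  edge (4, 4)→(21, 4): d=(17,0) top-left  bias=+0
  edge (21, 4)→(12, 8): d=(-9,4) right/bottom  bias=-1
  edge (12, 8)→(4, 4): d=(-8,-4) top-left  bias=+0
    (3,2)@(7, 5): e=[17,47,4] → X
    (4,2)@(9, 5): e=[17,39,12] → X
    (5,2)@(11, 5): e=[17,31,20] → X
    (6,2)@(13, 5): e=[17,23,28] → X
    (7,2)@(15, 5): e=[17,15,36] → X
    (8,2)@(17, 5): e=[17,7,44] → X
    (9,2)@(19, 5): e=[17,-1,52] → .
    (3,3)@(7, 7): e=[51,29,-12] → .
    (4,3)@(9, 7): e=[51,21,-4] → .
    (5,3)@(11, 7): e=[51,13,4] → X
    (7,3)@(15, 7): e=[51,-3,20] → .
    (8,3)@(17, 7): e=[51,-11,28] → .
  covered (8 px):
    . . . . . . . . . . . .
    . . . . . . . . . . . .
    . . . X X X X X X . . .
    . . . . . X X . . . . .
    . . . . . . . . . . . .
    . . . . . . . . . . . .

Result: [31,20,17]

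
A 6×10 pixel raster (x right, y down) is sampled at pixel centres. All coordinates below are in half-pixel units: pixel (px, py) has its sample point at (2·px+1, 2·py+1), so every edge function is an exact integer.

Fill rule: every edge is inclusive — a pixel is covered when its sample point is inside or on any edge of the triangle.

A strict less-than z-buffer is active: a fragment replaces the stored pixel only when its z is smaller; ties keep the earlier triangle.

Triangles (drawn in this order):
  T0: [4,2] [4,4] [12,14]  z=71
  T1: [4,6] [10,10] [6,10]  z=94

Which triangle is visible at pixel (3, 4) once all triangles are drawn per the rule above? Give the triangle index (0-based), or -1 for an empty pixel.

T0:
  2·area = 16  (B↔C swapped to make it positive)
  edge (4, 2)→(12, 14): d=(8,12) inclusive
  edge (12, 14)→(4, 4): d=(-8,-10) inclusive
  edge (4, 4)→(4, 2): d=(0,-2) inclusive
    (2,2)@(5, 5): e=[12,2,2] → #
    (3,2)@(7, 5): e=[-12,22,6] → ·
    (2,3)@(5, 7): e=[28,-14,2] → ·
    (3,3)@(7, 7): e=[4,6,6] → #
    (4,3)@(9, 7): e=[-20,26,10] → ·
    (3,4)@(7, 9): e=[20,-10,6] → ·
  covered (2 px):
    · · · · · ·
    · · · · · ·
    · · # · · ·
    · · · # · ·
    · · · · · ·
    · · · · · ·
    · · · · · ·
    · · · · · ·
    · · · · · ·
    · · · · · ·
T1:
  2·area = 16
  edge (4, 6)→(10, 10): d=(6,4) inclusive
  edge (10, 10)→(6, 10): d=(-4,0) inclusive
  edge (6, 10)→(4, 6): d=(-2,-4) inclusive
    (2,3)@(5, 7): e=[2,12,2] → #
    (3,3)@(7, 7): e=[-6,12,10] → ·
    (2,4)@(5, 9): e=[14,4,-2] → ·
    (3,4)@(7, 9): e=[6,4,6] → #
    (4,4)@(9, 9): e=[-2,4,14] → ·
    (3,5)@(7, 11): e=[18,-4,2] → ·
  covered (2 px):
    · · · · · ·
    · · · · · ·
    · · · · · ·
    · · # · · ·
    · · · # · ·
    · · · · · ·
    · · · · · ·
    · · · · · ·
    · · · · · ·
    · · · · · ·

Z-buffer (winner per pixel, '.' = empty):
  . . . . . .
  . . . . . .
  . . 0 . . .
  . . 1 0 . .
  . . . 1 . .
  . . . . . .
  . . . . . .
  . . . . . .
  . . . . . .
  . . . . . .

Result: 1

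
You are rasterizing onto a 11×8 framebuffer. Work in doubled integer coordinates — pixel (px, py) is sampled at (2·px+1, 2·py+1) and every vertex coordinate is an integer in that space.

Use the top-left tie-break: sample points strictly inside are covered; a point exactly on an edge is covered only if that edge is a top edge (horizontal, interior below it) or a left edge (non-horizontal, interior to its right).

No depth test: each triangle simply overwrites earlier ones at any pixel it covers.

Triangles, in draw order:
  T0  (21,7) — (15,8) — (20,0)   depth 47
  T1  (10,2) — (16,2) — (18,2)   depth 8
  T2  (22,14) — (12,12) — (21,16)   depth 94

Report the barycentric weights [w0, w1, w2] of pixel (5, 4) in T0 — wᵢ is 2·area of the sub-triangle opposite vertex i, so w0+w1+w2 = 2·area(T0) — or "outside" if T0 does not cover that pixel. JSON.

T0:
  2·area = 43
  edge (21, 7)→(15, 8): d=(-6,1) right/bottom  bias=-1
  edge (15, 8)→(20, 0): d=(5,-8) top-left  bias=+0
  edge (20, 0)→(21, 7): d=(1,7) right/bottom  bias=-1
    (9,1)@(19, 3): e=[26,7,10] → █
    (10,1)@(21, 3): e=[24,23,-4] → ·
    (8,2)@(17, 5): e=[16,1,26] → █
    (10,2)@(21, 5): e=[12,33,-2] → ·
    (8,3)@(17, 7): e=[4,11,28] → █
    (10,3)@(21, 7): e=[0,43,0] → ·  [on edge]
    (4,4)@(9, 9): e=[0,-43,86] → ·  [on edge]
    (8,4)@(17, 9): e=[-8,21,30] → ·
    (9,4)@(19, 9): e=[-10,37,16] → ·
  covered (5 px):
    · · · · · · · · · · ·
    · · · · · · · · · █ ·
    · · · · · · · · █ █ ·
    · · · · · · · · █ █ ·
    · · · · · · · · · · ·
    · · · · · · · · · · ·
    · · · · · · · · · · ·
    · · · · · · · · · · ·
T1:
  degenerate (2·area = 0) — covers nothing
T2:
  2·area = 22  (B↔C swapped to make it positive)
  edge (22, 14)→(21, 16): d=(-1,2) right/bottom  bias=-1
  edge (21, 16)→(12, 12): d=(-9,-4) top-left  bias=+0
  edge (12, 12)→(22, 14): d=(10,2) right/bottom  bias=-1
    (3,5)@(7, 11): e=[33,-11,0] → ·  [on edge]
    (7,6)@(15, 13): e=[15,3,4] → █
    (8,6)@(17, 13): e=[11,11,0] → ·  [on edge]
    (7,7)@(15, 15): e=[13,-15,24] → ·
    (9,7)@(19, 15): e=[5,1,16] → █
    (10,7)@(21, 15): e=[1,9,12] → █
  covered (3 px):
    · · · · · · · · · · ·
    · · · · · · · · · · ·
    · · · · · · · · · · ·
    · · · · · · · · · · ·
    · · · · · · · · · · ·
    · · · · · · · · · · ·
    · · · · · · · █ · · ·
    · · · · · · · · · █ █

Answer: "outside"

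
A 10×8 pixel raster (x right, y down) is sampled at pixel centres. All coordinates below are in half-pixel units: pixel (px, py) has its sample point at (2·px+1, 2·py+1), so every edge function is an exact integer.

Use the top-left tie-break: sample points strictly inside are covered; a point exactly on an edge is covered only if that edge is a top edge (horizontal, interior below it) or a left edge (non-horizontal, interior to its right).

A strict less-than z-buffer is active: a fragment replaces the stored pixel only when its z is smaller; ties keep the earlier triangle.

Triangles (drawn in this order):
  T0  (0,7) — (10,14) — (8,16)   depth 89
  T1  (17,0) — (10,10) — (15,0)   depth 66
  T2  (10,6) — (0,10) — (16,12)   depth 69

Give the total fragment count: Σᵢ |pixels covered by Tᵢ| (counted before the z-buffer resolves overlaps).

T0:
  2·area = 34
  edge (0, 7)→(10, 14): d=(10,7) right/bottom  bias=-1
  edge (10, 14)→(8, 16): d=(-2,2) right/bottom  bias=-1
  edge (8, 16)→(0, 7): d=(-8,-9) top-left  bias=+0
    (9,2)@(19, 5): e=[-153,0,187] → ·  [on edge]
    (8,3)@(17, 7): e=[-119,0,153] → ·  [on edge]
    (7,4)@(15, 9): e=[-85,0,119] → ·  [on edge]
    (2,5)@(5, 11): e=[5,16,13] → #
    (3,5)@(7, 11): e=[-9,12,31] → ·
    (6,5)@(13, 11): e=[-51,0,85] → ·  [on edge]
    (2,6)@(5, 13): e=[25,12,-3] → ·
    (3,6)@(7, 13): e=[11,8,15] → #
    (4,6)@(9, 13): e=[-3,4,33] → ·
    (5,6)@(11, 13): e=[-17,0,51] → ·  [on edge]
    (3,7)@(7, 15): e=[31,4,-1] → ·
    (4,7)@(9, 15): e=[17,0,17] → ·  [on edge]
  covered (2 px):
    · · · · · · · · · ·
    · · · · · · · · · ·
    · · · · · · · · · ·
    · · · · · · · · · ·
    · · · · · · · · · ·
    · · # · · · · · · ·
    · · · # · · · · · ·
    · · · · · · · · · ·
T1:
  2·area = 20
  edge (17, 0)→(10, 10): d=(-7,10) right/bottom  bias=-1
  edge (10, 10)→(15, 0): d=(5,-10) top-left  bias=+0
  edge (15, 0)→(17, 0): d=(2,0) top-left  bias=+0
    (7,0)@(15, 1): e=[13,5,2] → #
    (8,0)@(17, 1): e=[-7,25,2] → ·
    (7,1)@(15, 3): e=[-1,15,6] → ·
    (6,2)@(13, 5): e=[5,5,10] → #
    (7,2)@(15, 5): e=[-15,25,10] → ·
    (6,3)@(13, 7): e=[-9,15,14] → ·
  covered (2 px):
    · · · · · · · # · ·
    · · · · · · · · · ·
    · · · · · · # · · ·
    · · · · · · · · · ·
    · · · · · · · · · ·
    · · · · · · · · · ·
    · · · · · · · · · ·
    · · · · · · · · · ·
T2:
  2·area = 84  (B↔C swapped to make it positive)
  edge (10, 6)→(16, 12): d=(6,6) right/bottom  bias=-1
  edge (16, 12)→(0, 10): d=(-16,-2) top-left  bias=+0
  edge (0, 10)→(10, 6): d=(10,-4) top-left  bias=+0
    (2,0)@(5, 1): e=[0,154,-70] → ·  [on edge]
    (3,1)@(7, 3): e=[0,126,-42] → ·  [on edge]
    (4,2)@(9, 5): e=[0,98,-14] → ·  [on edge]
    (4,3)@(9, 7): e=[12,66,6] → #
    (5,3)@(11, 7): e=[0,70,14] → ·  [on edge]
    (1,4)@(3, 9): e=[60,22,2] → #
    (2,4)@(5, 9): e=[48,26,10] → #
    (3,4)@(7, 9): e=[36,30,18] → #
    (5,4)@(11, 9): e=[12,38,34] → #
    (6,4)@(13, 9): e=[0,42,42] → ·  [on edge]
    (1,5)@(3, 11): e=[72,-10,22] → ·
    (2,5)@(5, 11): e=[60,-6,30] → ·
    (7,5)@(15, 11): e=[0,14,70] → ·  [on edge]
    (8,6)@(17, 13): e=[0,-14,98] → ·  [on edge]
    (9,7)@(19, 15): e=[0,-42,126] → ·  [on edge]
  covered (9 px):
    · · · · · · · · · ·
    · · · · · · · · · ·
    · · · · · · · · · ·
    · · · · # · · · · ·
    · # # # # # · · · ·
    · · · · # # # · · ·
    · · · · · · · · · ·
    · · · · · · · · · ·

Result: 13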